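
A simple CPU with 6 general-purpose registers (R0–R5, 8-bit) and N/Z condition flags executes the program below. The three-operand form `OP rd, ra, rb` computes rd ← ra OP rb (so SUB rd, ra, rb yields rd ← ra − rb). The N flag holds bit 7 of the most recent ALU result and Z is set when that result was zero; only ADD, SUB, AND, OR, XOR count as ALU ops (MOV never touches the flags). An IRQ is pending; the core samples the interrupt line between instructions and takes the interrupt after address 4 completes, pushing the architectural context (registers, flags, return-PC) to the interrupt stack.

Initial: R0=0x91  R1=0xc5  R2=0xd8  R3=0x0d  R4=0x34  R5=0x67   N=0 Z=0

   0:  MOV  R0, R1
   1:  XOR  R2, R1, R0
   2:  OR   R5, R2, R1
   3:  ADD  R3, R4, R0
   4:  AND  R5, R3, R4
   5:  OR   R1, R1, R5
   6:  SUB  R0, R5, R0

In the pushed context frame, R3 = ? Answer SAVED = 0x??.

SAVED = 0xf9

after  0: R0=0xc5 R1=0xc5 R2=0xd8 R3=0x0d R4=0x34 R5=0x67  N=0 Z=0
after  1: R0=0xc5 R1=0xc5 R2=0x00 R3=0x0d R4=0x34 R5=0x67  N=0 Z=1
after  2: R0=0xc5 R1=0xc5 R2=0x00 R3=0x0d R4=0x34 R5=0xc5  N=1 Z=0
after  3: R0=0xc5 R1=0xc5 R2=0x00 R3=0xf9 R4=0x34 R5=0xc5  N=1 Z=0
after  4: R0=0xc5 R1=0xc5 R2=0x00 R3=0xf9 R4=0x34 R5=0x30  N=0 Z=0
-- IRQ taken; context saved, return-PC = 5 --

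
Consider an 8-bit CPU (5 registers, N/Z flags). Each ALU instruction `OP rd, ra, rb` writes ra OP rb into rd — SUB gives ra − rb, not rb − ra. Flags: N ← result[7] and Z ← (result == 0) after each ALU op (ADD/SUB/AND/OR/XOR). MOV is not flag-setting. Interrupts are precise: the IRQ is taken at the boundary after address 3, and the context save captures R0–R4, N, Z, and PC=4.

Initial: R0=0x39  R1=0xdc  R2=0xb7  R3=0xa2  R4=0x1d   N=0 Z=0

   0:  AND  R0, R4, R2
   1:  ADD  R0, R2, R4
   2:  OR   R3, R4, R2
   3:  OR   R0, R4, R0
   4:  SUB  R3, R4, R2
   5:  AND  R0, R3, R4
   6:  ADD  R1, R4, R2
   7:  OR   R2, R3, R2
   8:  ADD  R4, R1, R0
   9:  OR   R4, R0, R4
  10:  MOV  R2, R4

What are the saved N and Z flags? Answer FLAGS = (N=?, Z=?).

FLAGS = (N=1, Z=0)

after  0: R0=0x15 R1=0xdc R2=0xb7 R3=0xa2 R4=0x1d  N=0 Z=0
after  1: R0=0xd4 R1=0xdc R2=0xb7 R3=0xa2 R4=0x1d  N=1 Z=0
after  2: R0=0xd4 R1=0xdc R2=0xb7 R3=0xbf R4=0x1d  N=1 Z=0
after  3: R0=0xdd R1=0xdc R2=0xb7 R3=0xbf R4=0x1d  N=1 Z=0
-- IRQ taken; context saved, return-PC = 4 --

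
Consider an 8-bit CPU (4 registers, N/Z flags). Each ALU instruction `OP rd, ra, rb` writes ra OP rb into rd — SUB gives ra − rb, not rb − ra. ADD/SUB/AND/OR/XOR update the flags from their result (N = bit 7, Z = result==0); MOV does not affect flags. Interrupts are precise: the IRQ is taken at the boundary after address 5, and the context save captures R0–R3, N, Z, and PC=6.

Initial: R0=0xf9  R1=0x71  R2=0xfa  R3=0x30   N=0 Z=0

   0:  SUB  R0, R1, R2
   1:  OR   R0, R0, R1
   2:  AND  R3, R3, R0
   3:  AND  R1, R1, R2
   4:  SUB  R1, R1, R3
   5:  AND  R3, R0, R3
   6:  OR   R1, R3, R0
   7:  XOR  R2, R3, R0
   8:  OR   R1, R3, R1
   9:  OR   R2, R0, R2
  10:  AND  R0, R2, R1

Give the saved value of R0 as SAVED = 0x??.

SAVED = 0x77

after  0: R0=0x77 R1=0x71 R2=0xfa R3=0x30  N=0 Z=0
after  1: R0=0x77 R1=0x71 R2=0xfa R3=0x30  N=0 Z=0
after  2: R0=0x77 R1=0x71 R2=0xfa R3=0x30  N=0 Z=0
after  3: R0=0x77 R1=0x70 R2=0xfa R3=0x30  N=0 Z=0
after  4: R0=0x77 R1=0x40 R2=0xfa R3=0x30  N=0 Z=0
after  5: R0=0x77 R1=0x40 R2=0xfa R3=0x30  N=0 Z=0
-- IRQ taken; context saved, return-PC = 6 --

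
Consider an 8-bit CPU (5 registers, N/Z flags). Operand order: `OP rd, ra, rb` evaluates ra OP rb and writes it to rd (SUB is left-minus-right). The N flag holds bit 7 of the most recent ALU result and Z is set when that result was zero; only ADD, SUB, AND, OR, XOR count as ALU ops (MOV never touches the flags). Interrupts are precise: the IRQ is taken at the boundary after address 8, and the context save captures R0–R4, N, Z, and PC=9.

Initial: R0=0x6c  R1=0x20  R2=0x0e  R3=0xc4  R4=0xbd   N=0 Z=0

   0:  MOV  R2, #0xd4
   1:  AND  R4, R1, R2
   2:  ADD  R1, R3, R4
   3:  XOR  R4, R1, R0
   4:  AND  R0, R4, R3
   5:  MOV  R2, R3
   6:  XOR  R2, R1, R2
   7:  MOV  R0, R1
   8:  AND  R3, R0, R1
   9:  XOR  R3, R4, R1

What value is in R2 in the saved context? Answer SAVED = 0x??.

after  0: R0=0x6c R1=0x20 R2=0xd4 R3=0xc4 R4=0xbd  N=0 Z=0
after  1: R0=0x6c R1=0x20 R2=0xd4 R3=0xc4 R4=0x00  N=0 Z=1
after  2: R0=0x6c R1=0xc4 R2=0xd4 R3=0xc4 R4=0x00  N=1 Z=0
after  3: R0=0x6c R1=0xc4 R2=0xd4 R3=0xc4 R4=0xa8  N=1 Z=0
after  4: R0=0x80 R1=0xc4 R2=0xd4 R3=0xc4 R4=0xa8  N=1 Z=0
after  5: R0=0x80 R1=0xc4 R2=0xc4 R3=0xc4 R4=0xa8  N=1 Z=0
after  6: R0=0x80 R1=0xc4 R2=0x00 R3=0xc4 R4=0xa8  N=0 Z=1
after  7: R0=0xc4 R1=0xc4 R2=0x00 R3=0xc4 R4=0xa8  N=0 Z=1
after  8: R0=0xc4 R1=0xc4 R2=0x00 R3=0xc4 R4=0xa8  N=1 Z=0
-- IRQ taken; context saved, return-PC = 9 --

SAVED = 0x00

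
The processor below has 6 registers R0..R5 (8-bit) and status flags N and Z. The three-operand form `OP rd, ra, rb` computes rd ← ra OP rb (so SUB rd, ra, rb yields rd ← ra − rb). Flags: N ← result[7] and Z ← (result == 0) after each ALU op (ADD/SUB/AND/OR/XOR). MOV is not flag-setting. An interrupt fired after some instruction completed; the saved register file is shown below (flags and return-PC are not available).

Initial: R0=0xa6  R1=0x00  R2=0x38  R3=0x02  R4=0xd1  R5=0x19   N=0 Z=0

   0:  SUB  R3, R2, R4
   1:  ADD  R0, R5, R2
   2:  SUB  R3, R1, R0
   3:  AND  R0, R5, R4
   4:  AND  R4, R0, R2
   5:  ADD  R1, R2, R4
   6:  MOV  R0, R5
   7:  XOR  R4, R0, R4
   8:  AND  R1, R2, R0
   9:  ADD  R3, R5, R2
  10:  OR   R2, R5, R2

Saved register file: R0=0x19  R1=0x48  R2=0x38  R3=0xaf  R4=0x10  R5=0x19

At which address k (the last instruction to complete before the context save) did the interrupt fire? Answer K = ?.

K = 6

after  0: R0=0xa6 R1=0x00 R2=0x38 R3=0x67 R4=0xd1 R5=0x19  N=0 Z=0
after  1: R0=0x51 R1=0x00 R2=0x38 R3=0x67 R4=0xd1 R5=0x19  N=0 Z=0
after  2: R0=0x51 R1=0x00 R2=0x38 R3=0xaf R4=0xd1 R5=0x19  N=1 Z=0
after  3: R0=0x11 R1=0x00 R2=0x38 R3=0xaf R4=0xd1 R5=0x19  N=0 Z=0
after  4: R0=0x11 R1=0x00 R2=0x38 R3=0xaf R4=0x10 R5=0x19  N=0 Z=0
after  5: R0=0x11 R1=0x48 R2=0x38 R3=0xaf R4=0x10 R5=0x19  N=0 Z=0
after  6: R0=0x19 R1=0x48 R2=0x38 R3=0xaf R4=0x10 R5=0x19  N=0 Z=0
-- IRQ taken; context saved, return-PC = 7 --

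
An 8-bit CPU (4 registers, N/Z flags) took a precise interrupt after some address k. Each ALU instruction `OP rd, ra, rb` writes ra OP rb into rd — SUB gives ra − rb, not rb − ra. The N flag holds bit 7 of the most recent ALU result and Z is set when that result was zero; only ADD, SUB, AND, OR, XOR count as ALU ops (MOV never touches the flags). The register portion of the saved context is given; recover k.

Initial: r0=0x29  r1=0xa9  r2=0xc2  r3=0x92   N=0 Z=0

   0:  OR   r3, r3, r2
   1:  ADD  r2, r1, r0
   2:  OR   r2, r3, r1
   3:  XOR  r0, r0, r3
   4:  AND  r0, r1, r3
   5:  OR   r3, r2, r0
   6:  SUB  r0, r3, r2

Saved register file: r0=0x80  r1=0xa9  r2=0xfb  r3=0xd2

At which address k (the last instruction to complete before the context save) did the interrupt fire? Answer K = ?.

after  0: r0=0x29 r1=0xa9 r2=0xc2 r3=0xd2  N=1 Z=0
after  1: r0=0x29 r1=0xa9 r2=0xd2 r3=0xd2  N=1 Z=0
after  2: r0=0x29 r1=0xa9 r2=0xfb r3=0xd2  N=1 Z=0
after  3: r0=0xfb r1=0xa9 r2=0xfb r3=0xd2  N=1 Z=0
after  4: r0=0x80 r1=0xa9 r2=0xfb r3=0xd2  N=1 Z=0
-- IRQ taken; context saved, return-PC = 5 --

K = 4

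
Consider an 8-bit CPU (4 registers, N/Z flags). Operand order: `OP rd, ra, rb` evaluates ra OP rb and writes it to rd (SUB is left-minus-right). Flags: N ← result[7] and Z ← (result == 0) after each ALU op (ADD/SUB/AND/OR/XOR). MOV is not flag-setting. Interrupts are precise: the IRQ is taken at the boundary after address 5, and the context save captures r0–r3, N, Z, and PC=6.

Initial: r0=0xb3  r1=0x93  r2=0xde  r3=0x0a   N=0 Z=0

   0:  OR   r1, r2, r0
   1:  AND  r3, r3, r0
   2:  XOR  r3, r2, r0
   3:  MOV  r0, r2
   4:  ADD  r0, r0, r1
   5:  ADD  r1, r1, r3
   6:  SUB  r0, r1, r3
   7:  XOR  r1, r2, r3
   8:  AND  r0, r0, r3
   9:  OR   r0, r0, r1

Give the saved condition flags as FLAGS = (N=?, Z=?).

FLAGS = (N=0, Z=0)

after  0: r0=0xb3 r1=0xff r2=0xde r3=0x0a  N=1 Z=0
after  1: r0=0xb3 r1=0xff r2=0xde r3=0x02  N=0 Z=0
after  2: r0=0xb3 r1=0xff r2=0xde r3=0x6d  N=0 Z=0
after  3: r0=0xde r1=0xff r2=0xde r3=0x6d  N=0 Z=0
after  4: r0=0xdd r1=0xff r2=0xde r3=0x6d  N=1 Z=0
after  5: r0=0xdd r1=0x6c r2=0xde r3=0x6d  N=0 Z=0
-- IRQ taken; context saved, return-PC = 6 --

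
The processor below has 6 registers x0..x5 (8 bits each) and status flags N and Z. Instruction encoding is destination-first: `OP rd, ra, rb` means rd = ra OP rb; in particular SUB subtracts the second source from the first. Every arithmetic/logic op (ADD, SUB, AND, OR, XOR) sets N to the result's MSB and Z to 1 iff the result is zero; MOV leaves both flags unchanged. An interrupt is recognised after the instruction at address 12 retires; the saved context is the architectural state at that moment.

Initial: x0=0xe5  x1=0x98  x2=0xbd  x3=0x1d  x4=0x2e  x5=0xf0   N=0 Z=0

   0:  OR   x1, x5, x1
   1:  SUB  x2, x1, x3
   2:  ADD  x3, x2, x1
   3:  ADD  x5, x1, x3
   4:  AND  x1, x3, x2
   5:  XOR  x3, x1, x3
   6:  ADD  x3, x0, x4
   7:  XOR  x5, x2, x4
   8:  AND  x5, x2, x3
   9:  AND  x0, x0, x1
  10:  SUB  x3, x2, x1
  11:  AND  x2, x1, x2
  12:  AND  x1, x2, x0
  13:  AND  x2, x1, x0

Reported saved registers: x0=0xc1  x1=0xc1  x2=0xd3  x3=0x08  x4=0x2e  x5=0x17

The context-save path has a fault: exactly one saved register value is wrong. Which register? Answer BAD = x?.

BAD = x5

after  0: x0=0xe5 x1=0xf8 x2=0xbd x3=0x1d x4=0x2e x5=0xf0  N=1 Z=0
after  1: x0=0xe5 x1=0xf8 x2=0xdb x3=0x1d x4=0x2e x5=0xf0  N=1 Z=0
after  2: x0=0xe5 x1=0xf8 x2=0xdb x3=0xd3 x4=0x2e x5=0xf0  N=1 Z=0
after  3: x0=0xe5 x1=0xf8 x2=0xdb x3=0xd3 x4=0x2e x5=0xcb  N=1 Z=0
after  4: x0=0xe5 x1=0xd3 x2=0xdb x3=0xd3 x4=0x2e x5=0xcb  N=1 Z=0
after  5: x0=0xe5 x1=0xd3 x2=0xdb x3=0x00 x4=0x2e x5=0xcb  N=0 Z=1
after  6: x0=0xe5 x1=0xd3 x2=0xdb x3=0x13 x4=0x2e x5=0xcb  N=0 Z=0
after  7: x0=0xe5 x1=0xd3 x2=0xdb x3=0x13 x4=0x2e x5=0xf5  N=1 Z=0
after  8: x0=0xe5 x1=0xd3 x2=0xdb x3=0x13 x4=0x2e x5=0x13  N=0 Z=0
after  9: x0=0xc1 x1=0xd3 x2=0xdb x3=0x13 x4=0x2e x5=0x13  N=1 Z=0
after 10: x0=0xc1 x1=0xd3 x2=0xdb x3=0x08 x4=0x2e x5=0x13  N=0 Z=0
after 11: x0=0xc1 x1=0xd3 x2=0xd3 x3=0x08 x4=0x2e x5=0x13  N=1 Z=0
after 12: x0=0xc1 x1=0xc1 x2=0xd3 x3=0x08 x4=0x2e x5=0x13  N=1 Z=0
-- IRQ taken; context saved, return-PC = 13 --
mismatch: x5: reported 0x17 vs actual 0x13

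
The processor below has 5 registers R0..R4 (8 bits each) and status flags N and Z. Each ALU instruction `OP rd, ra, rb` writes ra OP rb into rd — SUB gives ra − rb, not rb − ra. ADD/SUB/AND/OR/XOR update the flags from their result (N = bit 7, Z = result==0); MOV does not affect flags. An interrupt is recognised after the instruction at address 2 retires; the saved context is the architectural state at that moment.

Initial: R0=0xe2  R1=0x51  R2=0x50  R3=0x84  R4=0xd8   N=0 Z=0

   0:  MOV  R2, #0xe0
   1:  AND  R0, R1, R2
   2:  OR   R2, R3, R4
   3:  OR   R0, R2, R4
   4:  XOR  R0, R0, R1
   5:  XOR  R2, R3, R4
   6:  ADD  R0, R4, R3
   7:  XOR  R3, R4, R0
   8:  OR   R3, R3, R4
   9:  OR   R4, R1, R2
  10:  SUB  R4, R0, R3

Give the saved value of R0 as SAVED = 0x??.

SAVED = 0x40

after  0: R0=0xe2 R1=0x51 R2=0xe0 R3=0x84 R4=0xd8  N=0 Z=0
after  1: R0=0x40 R1=0x51 R2=0xe0 R3=0x84 R4=0xd8  N=0 Z=0
after  2: R0=0x40 R1=0x51 R2=0xdc R3=0x84 R4=0xd8  N=1 Z=0
-- IRQ taken; context saved, return-PC = 3 --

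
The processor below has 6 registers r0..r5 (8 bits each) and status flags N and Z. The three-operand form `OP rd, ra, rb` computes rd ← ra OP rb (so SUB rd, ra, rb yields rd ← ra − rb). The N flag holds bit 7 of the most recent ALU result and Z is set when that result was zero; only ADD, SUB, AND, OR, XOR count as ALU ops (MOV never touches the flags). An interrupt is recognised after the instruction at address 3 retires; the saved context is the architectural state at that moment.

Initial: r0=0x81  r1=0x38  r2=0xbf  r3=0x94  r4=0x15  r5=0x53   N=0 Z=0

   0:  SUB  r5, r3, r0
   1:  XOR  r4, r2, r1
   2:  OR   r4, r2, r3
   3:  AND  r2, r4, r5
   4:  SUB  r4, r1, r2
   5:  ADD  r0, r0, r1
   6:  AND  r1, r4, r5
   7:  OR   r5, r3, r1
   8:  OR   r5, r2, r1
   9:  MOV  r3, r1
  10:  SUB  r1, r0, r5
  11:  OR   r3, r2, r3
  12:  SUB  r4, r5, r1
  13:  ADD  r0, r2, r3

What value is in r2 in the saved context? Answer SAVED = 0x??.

SAVED = 0x13

after  0: r0=0x81 r1=0x38 r2=0xbf r3=0x94 r4=0x15 r5=0x13  N=0 Z=0
after  1: r0=0x81 r1=0x38 r2=0xbf r3=0x94 r4=0x87 r5=0x13  N=1 Z=0
after  2: r0=0x81 r1=0x38 r2=0xbf r3=0x94 r4=0xbf r5=0x13  N=1 Z=0
after  3: r0=0x81 r1=0x38 r2=0x13 r3=0x94 r4=0xbf r5=0x13  N=0 Z=0
-- IRQ taken; context saved, return-PC = 4 --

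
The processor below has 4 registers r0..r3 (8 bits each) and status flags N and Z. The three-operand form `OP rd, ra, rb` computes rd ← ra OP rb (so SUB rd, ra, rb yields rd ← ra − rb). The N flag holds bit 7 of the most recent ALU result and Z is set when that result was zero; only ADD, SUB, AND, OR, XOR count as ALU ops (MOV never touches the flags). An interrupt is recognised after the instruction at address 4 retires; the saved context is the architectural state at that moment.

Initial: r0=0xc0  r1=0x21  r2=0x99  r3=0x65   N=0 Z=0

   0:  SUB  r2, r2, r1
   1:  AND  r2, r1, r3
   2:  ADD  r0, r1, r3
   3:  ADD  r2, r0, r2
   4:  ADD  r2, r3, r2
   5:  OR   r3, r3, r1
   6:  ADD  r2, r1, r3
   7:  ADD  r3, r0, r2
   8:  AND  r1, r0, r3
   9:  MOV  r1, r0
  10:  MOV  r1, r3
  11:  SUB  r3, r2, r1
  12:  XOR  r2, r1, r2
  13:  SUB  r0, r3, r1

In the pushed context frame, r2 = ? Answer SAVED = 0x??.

SAVED = 0x0c

after  0: r0=0xc0 r1=0x21 r2=0x78 r3=0x65  N=0 Z=0
after  1: r0=0xc0 r1=0x21 r2=0x21 r3=0x65  N=0 Z=0
after  2: r0=0x86 r1=0x21 r2=0x21 r3=0x65  N=1 Z=0
after  3: r0=0x86 r1=0x21 r2=0xa7 r3=0x65  N=1 Z=0
after  4: r0=0x86 r1=0x21 r2=0x0c r3=0x65  N=0 Z=0
-- IRQ taken; context saved, return-PC = 5 --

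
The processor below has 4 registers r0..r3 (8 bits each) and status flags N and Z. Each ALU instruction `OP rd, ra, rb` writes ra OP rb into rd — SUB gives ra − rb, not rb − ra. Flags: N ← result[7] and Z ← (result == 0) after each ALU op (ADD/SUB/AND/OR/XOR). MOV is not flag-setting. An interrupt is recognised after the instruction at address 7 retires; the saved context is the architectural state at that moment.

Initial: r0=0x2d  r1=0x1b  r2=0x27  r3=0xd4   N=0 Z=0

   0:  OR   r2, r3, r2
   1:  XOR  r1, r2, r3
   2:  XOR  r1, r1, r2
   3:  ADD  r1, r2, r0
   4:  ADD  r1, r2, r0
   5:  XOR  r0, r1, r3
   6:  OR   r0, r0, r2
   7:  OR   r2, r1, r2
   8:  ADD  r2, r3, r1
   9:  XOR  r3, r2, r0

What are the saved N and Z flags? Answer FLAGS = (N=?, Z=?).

FLAGS = (N=1, Z=0)

after  0: r0=0x2d r1=0x1b r2=0xf7 r3=0xd4  N=1 Z=0
after  1: r0=0x2d r1=0x23 r2=0xf7 r3=0xd4  N=0 Z=0
after  2: r0=0x2d r1=0xd4 r2=0xf7 r3=0xd4  N=1 Z=0
after  3: r0=0x2d r1=0x24 r2=0xf7 r3=0xd4  N=0 Z=0
after  4: r0=0x2d r1=0x24 r2=0xf7 r3=0xd4  N=0 Z=0
after  5: r0=0xf0 r1=0x24 r2=0xf7 r3=0xd4  N=1 Z=0
after  6: r0=0xf7 r1=0x24 r2=0xf7 r3=0xd4  N=1 Z=0
after  7: r0=0xf7 r1=0x24 r2=0xf7 r3=0xd4  N=1 Z=0
-- IRQ taken; context saved, return-PC = 8 --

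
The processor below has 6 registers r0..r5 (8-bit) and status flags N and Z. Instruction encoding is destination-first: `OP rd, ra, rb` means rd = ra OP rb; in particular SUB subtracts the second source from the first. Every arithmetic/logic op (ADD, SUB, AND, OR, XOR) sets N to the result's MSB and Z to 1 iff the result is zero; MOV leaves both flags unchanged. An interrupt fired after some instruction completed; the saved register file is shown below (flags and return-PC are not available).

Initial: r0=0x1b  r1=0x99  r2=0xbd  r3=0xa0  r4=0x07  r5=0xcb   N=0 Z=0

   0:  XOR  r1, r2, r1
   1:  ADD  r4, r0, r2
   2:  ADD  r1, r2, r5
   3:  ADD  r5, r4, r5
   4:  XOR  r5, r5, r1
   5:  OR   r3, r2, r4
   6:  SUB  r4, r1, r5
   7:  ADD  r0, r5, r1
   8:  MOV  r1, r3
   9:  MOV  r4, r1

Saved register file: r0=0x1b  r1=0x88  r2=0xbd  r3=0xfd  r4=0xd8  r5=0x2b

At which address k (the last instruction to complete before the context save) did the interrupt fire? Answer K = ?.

after  0: r0=0x1b r1=0x24 r2=0xbd r3=0xa0 r4=0x07 r5=0xcb  N=0 Z=0
after  1: r0=0x1b r1=0x24 r2=0xbd r3=0xa0 r4=0xd8 r5=0xcb  N=1 Z=0
after  2: r0=0x1b r1=0x88 r2=0xbd r3=0xa0 r4=0xd8 r5=0xcb  N=1 Z=0
after  3: r0=0x1b r1=0x88 r2=0xbd r3=0xa0 r4=0xd8 r5=0xa3  N=1 Z=0
after  4: r0=0x1b r1=0x88 r2=0xbd r3=0xa0 r4=0xd8 r5=0x2b  N=0 Z=0
after  5: r0=0x1b r1=0x88 r2=0xbd r3=0xfd r4=0xd8 r5=0x2b  N=1 Z=0
-- IRQ taken; context saved, return-PC = 6 --

K = 5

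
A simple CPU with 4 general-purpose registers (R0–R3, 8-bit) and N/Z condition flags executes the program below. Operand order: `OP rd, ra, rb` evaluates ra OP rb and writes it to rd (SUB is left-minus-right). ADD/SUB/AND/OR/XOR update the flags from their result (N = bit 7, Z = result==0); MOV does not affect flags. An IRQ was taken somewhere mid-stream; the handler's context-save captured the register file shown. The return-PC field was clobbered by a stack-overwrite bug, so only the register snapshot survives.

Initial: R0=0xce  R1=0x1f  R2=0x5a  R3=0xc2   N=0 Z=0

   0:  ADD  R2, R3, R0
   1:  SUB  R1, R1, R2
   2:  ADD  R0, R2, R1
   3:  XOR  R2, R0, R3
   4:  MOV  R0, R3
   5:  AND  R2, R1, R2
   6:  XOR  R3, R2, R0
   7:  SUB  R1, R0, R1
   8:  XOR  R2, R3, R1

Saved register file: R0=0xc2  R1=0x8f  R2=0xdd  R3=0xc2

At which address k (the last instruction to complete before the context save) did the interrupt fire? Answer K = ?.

K = 4

after  0: R0=0xce R1=0x1f R2=0x90 R3=0xc2  N=1 Z=0
after  1: R0=0xce R1=0x8f R2=0x90 R3=0xc2  N=1 Z=0
after  2: R0=0x1f R1=0x8f R2=0x90 R3=0xc2  N=0 Z=0
after  3: R0=0x1f R1=0x8f R2=0xdd R3=0xc2  N=1 Z=0
after  4: R0=0xc2 R1=0x8f R2=0xdd R3=0xc2  N=1 Z=0
-- IRQ taken; context saved, return-PC = 5 --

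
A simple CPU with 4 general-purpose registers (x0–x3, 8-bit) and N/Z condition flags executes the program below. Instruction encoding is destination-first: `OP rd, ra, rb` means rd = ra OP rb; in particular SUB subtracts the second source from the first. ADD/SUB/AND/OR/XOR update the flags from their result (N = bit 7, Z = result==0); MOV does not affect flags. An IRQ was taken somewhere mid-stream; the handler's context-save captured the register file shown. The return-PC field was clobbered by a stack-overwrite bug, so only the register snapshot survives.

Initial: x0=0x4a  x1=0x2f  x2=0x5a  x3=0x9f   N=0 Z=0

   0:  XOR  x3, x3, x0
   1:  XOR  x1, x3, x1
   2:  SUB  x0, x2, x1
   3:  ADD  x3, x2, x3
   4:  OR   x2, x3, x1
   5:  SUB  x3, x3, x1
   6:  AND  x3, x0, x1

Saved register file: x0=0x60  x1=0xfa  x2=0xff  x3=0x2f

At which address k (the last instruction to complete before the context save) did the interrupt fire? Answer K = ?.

K = 4

after  0: x0=0x4a x1=0x2f x2=0x5a x3=0xd5  N=1 Z=0
after  1: x0=0x4a x1=0xfa x2=0x5a x3=0xd5  N=1 Z=0
after  2: x0=0x60 x1=0xfa x2=0x5a x3=0xd5  N=0 Z=0
after  3: x0=0x60 x1=0xfa x2=0x5a x3=0x2f  N=0 Z=0
after  4: x0=0x60 x1=0xfa x2=0xff x3=0x2f  N=1 Z=0
-- IRQ taken; context saved, return-PC = 5 --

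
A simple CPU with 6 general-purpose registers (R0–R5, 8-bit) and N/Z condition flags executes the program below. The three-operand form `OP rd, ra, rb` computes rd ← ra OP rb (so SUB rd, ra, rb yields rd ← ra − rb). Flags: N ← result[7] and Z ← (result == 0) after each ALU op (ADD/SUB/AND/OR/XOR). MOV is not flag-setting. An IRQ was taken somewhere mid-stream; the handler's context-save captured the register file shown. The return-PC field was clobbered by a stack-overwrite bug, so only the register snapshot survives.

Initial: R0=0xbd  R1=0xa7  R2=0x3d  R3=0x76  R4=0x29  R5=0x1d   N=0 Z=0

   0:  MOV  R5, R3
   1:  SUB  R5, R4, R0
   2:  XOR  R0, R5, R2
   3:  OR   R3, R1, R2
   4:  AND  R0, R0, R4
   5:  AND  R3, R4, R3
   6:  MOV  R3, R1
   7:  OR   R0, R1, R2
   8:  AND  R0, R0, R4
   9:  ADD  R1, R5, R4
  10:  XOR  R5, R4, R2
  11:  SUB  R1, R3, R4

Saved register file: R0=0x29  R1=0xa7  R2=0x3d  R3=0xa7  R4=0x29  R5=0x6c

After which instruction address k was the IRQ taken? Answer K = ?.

after  0: R0=0xbd R1=0xa7 R2=0x3d R3=0x76 R4=0x29 R5=0x76  N=0 Z=0
after  1: R0=0xbd R1=0xa7 R2=0x3d R3=0x76 R4=0x29 R5=0x6c  N=0 Z=0
after  2: R0=0x51 R1=0xa7 R2=0x3d R3=0x76 R4=0x29 R5=0x6c  N=0 Z=0
after  3: R0=0x51 R1=0xa7 R2=0x3d R3=0xbf R4=0x29 R5=0x6c  N=1 Z=0
after  4: R0=0x01 R1=0xa7 R2=0x3d R3=0xbf R4=0x29 R5=0x6c  N=0 Z=0
after  5: R0=0x01 R1=0xa7 R2=0x3d R3=0x29 R4=0x29 R5=0x6c  N=0 Z=0
after  6: R0=0x01 R1=0xa7 R2=0x3d R3=0xa7 R4=0x29 R5=0x6c  N=0 Z=0
after  7: R0=0xbf R1=0xa7 R2=0x3d R3=0xa7 R4=0x29 R5=0x6c  N=1 Z=0
after  8: R0=0x29 R1=0xa7 R2=0x3d R3=0xa7 R4=0x29 R5=0x6c  N=0 Z=0
-- IRQ taken; context saved, return-PC = 9 --

K = 8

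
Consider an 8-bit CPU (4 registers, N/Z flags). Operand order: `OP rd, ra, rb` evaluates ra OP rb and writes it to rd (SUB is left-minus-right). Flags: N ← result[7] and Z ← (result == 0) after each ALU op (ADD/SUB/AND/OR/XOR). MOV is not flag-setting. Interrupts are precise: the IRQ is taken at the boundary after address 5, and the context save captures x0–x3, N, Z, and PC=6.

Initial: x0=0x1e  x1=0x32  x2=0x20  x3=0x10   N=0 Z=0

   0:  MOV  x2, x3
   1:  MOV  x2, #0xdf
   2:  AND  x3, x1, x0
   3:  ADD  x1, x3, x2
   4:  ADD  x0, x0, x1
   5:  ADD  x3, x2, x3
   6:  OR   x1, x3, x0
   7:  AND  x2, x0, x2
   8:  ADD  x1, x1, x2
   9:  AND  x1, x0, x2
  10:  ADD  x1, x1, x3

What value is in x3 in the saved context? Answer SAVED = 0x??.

after  0: x0=0x1e x1=0x32 x2=0x10 x3=0x10  N=0 Z=0
after  1: x0=0x1e x1=0x32 x2=0xdf x3=0x10  N=0 Z=0
after  2: x0=0x1e x1=0x32 x2=0xdf x3=0x12  N=0 Z=0
after  3: x0=0x1e x1=0xf1 x2=0xdf x3=0x12  N=1 Z=0
after  4: x0=0x0f x1=0xf1 x2=0xdf x3=0x12  N=0 Z=0
after  5: x0=0x0f x1=0xf1 x2=0xdf x3=0xf1  N=1 Z=0
-- IRQ taken; context saved, return-PC = 6 --

SAVED = 0xf1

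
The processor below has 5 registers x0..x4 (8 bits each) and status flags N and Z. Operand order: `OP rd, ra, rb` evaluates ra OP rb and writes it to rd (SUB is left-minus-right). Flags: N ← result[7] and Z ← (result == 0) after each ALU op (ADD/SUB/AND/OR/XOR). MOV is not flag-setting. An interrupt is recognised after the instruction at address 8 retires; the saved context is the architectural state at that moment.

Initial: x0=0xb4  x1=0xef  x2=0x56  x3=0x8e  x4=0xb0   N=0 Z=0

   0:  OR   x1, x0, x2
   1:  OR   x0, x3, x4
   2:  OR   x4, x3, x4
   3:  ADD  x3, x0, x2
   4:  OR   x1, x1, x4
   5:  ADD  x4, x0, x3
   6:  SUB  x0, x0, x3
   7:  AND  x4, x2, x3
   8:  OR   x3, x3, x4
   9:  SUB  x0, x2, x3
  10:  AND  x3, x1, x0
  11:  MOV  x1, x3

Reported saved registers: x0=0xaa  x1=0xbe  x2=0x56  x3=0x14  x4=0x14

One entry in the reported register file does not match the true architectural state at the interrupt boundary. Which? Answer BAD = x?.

BAD = x1

after  0: x0=0xb4 x1=0xf6 x2=0x56 x3=0x8e x4=0xb0  N=1 Z=0
after  1: x0=0xbe x1=0xf6 x2=0x56 x3=0x8e x4=0xb0  N=1 Z=0
after  2: x0=0xbe x1=0xf6 x2=0x56 x3=0x8e x4=0xbe  N=1 Z=0
after  3: x0=0xbe x1=0xf6 x2=0x56 x3=0x14 x4=0xbe  N=0 Z=0
after  4: x0=0xbe x1=0xfe x2=0x56 x3=0x14 x4=0xbe  N=1 Z=0
after  5: x0=0xbe x1=0xfe x2=0x56 x3=0x14 x4=0xd2  N=1 Z=0
after  6: x0=0xaa x1=0xfe x2=0x56 x3=0x14 x4=0xd2  N=1 Z=0
after  7: x0=0xaa x1=0xfe x2=0x56 x3=0x14 x4=0x14  N=0 Z=0
after  8: x0=0xaa x1=0xfe x2=0x56 x3=0x14 x4=0x14  N=0 Z=0
-- IRQ taken; context saved, return-PC = 9 --
mismatch: x1: reported 0xbe vs actual 0xfe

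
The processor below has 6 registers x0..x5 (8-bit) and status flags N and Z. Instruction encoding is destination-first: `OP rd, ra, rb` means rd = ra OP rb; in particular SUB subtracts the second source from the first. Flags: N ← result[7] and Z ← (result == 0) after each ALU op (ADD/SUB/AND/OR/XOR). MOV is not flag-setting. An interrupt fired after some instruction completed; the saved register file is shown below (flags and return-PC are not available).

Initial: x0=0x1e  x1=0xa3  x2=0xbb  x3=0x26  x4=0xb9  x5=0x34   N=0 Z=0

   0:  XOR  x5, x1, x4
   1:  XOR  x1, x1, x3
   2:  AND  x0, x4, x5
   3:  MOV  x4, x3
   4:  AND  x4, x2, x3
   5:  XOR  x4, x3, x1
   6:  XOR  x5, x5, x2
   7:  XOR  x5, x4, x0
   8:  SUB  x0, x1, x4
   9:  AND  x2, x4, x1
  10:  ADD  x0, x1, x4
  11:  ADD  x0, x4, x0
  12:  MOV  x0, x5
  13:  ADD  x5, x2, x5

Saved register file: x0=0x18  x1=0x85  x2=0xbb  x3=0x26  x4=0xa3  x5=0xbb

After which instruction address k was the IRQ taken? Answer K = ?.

K = 7

after  0: x0=0x1e x1=0xa3 x2=0xbb x3=0x26 x4=0xb9 x5=0x1a  N=0 Z=0
after  1: x0=0x1e x1=0x85 x2=0xbb x3=0x26 x4=0xb9 x5=0x1a  N=1 Z=0
after  2: x0=0x18 x1=0x85 x2=0xbb x3=0x26 x4=0xb9 x5=0x1a  N=0 Z=0
after  3: x0=0x18 x1=0x85 x2=0xbb x3=0x26 x4=0x26 x5=0x1a  N=0 Z=0
after  4: x0=0x18 x1=0x85 x2=0xbb x3=0x26 x4=0x22 x5=0x1a  N=0 Z=0
after  5: x0=0x18 x1=0x85 x2=0xbb x3=0x26 x4=0xa3 x5=0x1a  N=1 Z=0
after  6: x0=0x18 x1=0x85 x2=0xbb x3=0x26 x4=0xa3 x5=0xa1  N=1 Z=0
after  7: x0=0x18 x1=0x85 x2=0xbb x3=0x26 x4=0xa3 x5=0xbb  N=1 Z=0
-- IRQ taken; context saved, return-PC = 8 --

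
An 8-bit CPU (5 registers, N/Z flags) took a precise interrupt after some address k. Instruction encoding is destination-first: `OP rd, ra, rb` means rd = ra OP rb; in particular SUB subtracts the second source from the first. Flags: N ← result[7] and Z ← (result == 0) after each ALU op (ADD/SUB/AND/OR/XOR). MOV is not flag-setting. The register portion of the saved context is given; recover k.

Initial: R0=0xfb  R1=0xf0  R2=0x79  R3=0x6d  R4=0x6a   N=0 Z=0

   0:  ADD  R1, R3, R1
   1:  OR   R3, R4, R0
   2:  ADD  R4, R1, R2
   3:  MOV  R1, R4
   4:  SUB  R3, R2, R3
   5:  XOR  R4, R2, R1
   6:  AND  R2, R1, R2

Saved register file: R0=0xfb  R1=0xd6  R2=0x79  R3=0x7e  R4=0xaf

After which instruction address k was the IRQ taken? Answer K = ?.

K = 5

after  0: R0=0xfb R1=0x5d R2=0x79 R3=0x6d R4=0x6a  N=0 Z=0
after  1: R0=0xfb R1=0x5d R2=0x79 R3=0xfb R4=0x6a  N=1 Z=0
after  2: R0=0xfb R1=0x5d R2=0x79 R3=0xfb R4=0xd6  N=1 Z=0
after  3: R0=0xfb R1=0xd6 R2=0x79 R3=0xfb R4=0xd6  N=1 Z=0
after  4: R0=0xfb R1=0xd6 R2=0x79 R3=0x7e R4=0xd6  N=0 Z=0
after  5: R0=0xfb R1=0xd6 R2=0x79 R3=0x7e R4=0xaf  N=1 Z=0
-- IRQ taken; context saved, return-PC = 6 --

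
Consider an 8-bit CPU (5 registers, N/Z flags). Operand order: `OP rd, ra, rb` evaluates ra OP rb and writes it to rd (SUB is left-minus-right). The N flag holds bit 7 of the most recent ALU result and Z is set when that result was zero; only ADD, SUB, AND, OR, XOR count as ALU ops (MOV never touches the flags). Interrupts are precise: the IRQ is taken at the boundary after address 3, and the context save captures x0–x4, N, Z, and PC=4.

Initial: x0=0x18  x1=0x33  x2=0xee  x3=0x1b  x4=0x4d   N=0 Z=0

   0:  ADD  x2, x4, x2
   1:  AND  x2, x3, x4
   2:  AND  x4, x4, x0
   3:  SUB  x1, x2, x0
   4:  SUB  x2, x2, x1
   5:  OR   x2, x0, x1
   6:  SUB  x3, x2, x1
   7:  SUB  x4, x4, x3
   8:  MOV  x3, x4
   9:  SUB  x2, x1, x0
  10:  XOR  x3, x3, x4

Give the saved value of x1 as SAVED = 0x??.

SAVED = 0xf1

after  0: x0=0x18 x1=0x33 x2=0x3b x3=0x1b x4=0x4d  N=0 Z=0
after  1: x0=0x18 x1=0x33 x2=0x09 x3=0x1b x4=0x4d  N=0 Z=0
after  2: x0=0x18 x1=0x33 x2=0x09 x3=0x1b x4=0x08  N=0 Z=0
after  3: x0=0x18 x1=0xf1 x2=0x09 x3=0x1b x4=0x08  N=1 Z=0
-- IRQ taken; context saved, return-PC = 4 --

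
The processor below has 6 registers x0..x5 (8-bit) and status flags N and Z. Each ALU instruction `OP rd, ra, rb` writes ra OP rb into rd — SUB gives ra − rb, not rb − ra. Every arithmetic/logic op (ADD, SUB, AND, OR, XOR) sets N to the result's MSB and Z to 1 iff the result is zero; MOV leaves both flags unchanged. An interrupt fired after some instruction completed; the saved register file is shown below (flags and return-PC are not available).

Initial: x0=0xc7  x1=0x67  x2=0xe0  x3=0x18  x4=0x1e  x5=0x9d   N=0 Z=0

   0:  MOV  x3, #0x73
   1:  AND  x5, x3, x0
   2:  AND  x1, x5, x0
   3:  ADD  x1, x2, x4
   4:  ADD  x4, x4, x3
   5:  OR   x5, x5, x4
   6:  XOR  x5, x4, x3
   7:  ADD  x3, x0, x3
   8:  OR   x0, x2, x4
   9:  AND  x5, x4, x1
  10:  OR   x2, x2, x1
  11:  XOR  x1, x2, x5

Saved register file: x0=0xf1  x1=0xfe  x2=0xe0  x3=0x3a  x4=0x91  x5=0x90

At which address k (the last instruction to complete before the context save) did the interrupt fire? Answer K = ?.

after  0: x0=0xc7 x1=0x67 x2=0xe0 x3=0x73 x4=0x1e x5=0x9d  N=0 Z=0
after  1: x0=0xc7 x1=0x67 x2=0xe0 x3=0x73 x4=0x1e x5=0x43  N=0 Z=0
after  2: x0=0xc7 x1=0x43 x2=0xe0 x3=0x73 x4=0x1e x5=0x43  N=0 Z=0
after  3: x0=0xc7 x1=0xfe x2=0xe0 x3=0x73 x4=0x1e x5=0x43  N=1 Z=0
after  4: x0=0xc7 x1=0xfe x2=0xe0 x3=0x73 x4=0x91 x5=0x43  N=1 Z=0
after  5: x0=0xc7 x1=0xfe x2=0xe0 x3=0x73 x4=0x91 x5=0xd3  N=1 Z=0
after  6: x0=0xc7 x1=0xfe x2=0xe0 x3=0x73 x4=0x91 x5=0xe2  N=1 Z=0
after  7: x0=0xc7 x1=0xfe x2=0xe0 x3=0x3a x4=0x91 x5=0xe2  N=0 Z=0
after  8: x0=0xf1 x1=0xfe x2=0xe0 x3=0x3a x4=0x91 x5=0xe2  N=1 Z=0
after  9: x0=0xf1 x1=0xfe x2=0xe0 x3=0x3a x4=0x91 x5=0x90  N=1 Z=0
-- IRQ taken; context saved, return-PC = 10 --

K = 9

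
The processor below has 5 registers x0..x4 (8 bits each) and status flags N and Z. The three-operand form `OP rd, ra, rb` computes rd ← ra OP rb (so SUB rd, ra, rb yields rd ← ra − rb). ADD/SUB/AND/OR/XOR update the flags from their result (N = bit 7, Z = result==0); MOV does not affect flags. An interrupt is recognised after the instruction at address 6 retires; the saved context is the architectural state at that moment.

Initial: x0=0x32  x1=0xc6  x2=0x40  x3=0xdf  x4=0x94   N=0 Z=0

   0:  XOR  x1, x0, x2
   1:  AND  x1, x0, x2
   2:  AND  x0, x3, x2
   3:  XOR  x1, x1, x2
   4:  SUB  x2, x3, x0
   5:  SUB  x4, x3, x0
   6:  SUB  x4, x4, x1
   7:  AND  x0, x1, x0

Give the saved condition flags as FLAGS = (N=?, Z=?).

after  0: x0=0x32 x1=0x72 x2=0x40 x3=0xdf x4=0x94  N=0 Z=0
after  1: x0=0x32 x1=0x00 x2=0x40 x3=0xdf x4=0x94  N=0 Z=1
after  2: x0=0x40 x1=0x00 x2=0x40 x3=0xdf x4=0x94  N=0 Z=0
after  3: x0=0x40 x1=0x40 x2=0x40 x3=0xdf x4=0x94  N=0 Z=0
after  4: x0=0x40 x1=0x40 x2=0x9f x3=0xdf x4=0x94  N=1 Z=0
after  5: x0=0x40 x1=0x40 x2=0x9f x3=0xdf x4=0x9f  N=1 Z=0
after  6: x0=0x40 x1=0x40 x2=0x9f x3=0xdf x4=0x5f  N=0 Z=0
-- IRQ taken; context saved, return-PC = 7 --

FLAGS = (N=0, Z=0)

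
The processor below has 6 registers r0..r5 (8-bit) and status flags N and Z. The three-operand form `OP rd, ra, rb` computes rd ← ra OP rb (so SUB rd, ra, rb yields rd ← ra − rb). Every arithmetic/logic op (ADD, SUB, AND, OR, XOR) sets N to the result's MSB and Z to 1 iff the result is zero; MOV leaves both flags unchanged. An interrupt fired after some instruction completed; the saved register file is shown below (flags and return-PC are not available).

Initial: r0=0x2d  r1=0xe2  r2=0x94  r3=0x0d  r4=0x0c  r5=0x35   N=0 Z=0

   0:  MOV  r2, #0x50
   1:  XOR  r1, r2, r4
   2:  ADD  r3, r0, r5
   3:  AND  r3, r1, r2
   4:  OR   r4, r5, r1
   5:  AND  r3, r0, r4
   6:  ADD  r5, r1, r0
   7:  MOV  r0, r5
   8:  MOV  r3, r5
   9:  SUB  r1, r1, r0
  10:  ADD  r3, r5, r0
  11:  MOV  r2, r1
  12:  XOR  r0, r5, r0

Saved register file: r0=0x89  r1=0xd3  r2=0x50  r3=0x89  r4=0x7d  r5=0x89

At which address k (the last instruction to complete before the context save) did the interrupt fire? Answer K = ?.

after  0: r0=0x2d r1=0xe2 r2=0x50 r3=0x0d r4=0x0c r5=0x35  N=0 Z=0
after  1: r0=0x2d r1=0x5c r2=0x50 r3=0x0d r4=0x0c r5=0x35  N=0 Z=0
after  2: r0=0x2d r1=0x5c r2=0x50 r3=0x62 r4=0x0c r5=0x35  N=0 Z=0
after  3: r0=0x2d r1=0x5c r2=0x50 r3=0x50 r4=0x0c r5=0x35  N=0 Z=0
after  4: r0=0x2d r1=0x5c r2=0x50 r3=0x50 r4=0x7d r5=0x35  N=0 Z=0
after  5: r0=0x2d r1=0x5c r2=0x50 r3=0x2d r4=0x7d r5=0x35  N=0 Z=0
after  6: r0=0x2d r1=0x5c r2=0x50 r3=0x2d r4=0x7d r5=0x89  N=1 Z=0
after  7: r0=0x89 r1=0x5c r2=0x50 r3=0x2d r4=0x7d r5=0x89  N=1 Z=0
after  8: r0=0x89 r1=0x5c r2=0x50 r3=0x89 r4=0x7d r5=0x89  N=1 Z=0
after  9: r0=0x89 r1=0xd3 r2=0x50 r3=0x89 r4=0x7d r5=0x89  N=1 Z=0
-- IRQ taken; context saved, return-PC = 10 --

K = 9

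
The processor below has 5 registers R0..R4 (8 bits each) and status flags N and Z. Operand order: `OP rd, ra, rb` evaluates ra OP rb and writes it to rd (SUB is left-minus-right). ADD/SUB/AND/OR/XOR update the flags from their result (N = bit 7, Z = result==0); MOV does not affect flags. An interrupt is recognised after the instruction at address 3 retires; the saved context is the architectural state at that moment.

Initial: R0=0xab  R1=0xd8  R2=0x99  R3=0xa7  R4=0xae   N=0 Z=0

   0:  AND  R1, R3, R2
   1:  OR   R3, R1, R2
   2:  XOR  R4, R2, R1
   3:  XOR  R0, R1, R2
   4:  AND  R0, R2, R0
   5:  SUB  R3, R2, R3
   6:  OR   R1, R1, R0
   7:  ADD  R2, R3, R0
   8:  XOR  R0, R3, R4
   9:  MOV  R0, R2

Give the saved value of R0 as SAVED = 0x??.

after  0: R0=0xab R1=0x81 R2=0x99 R3=0xa7 R4=0xae  N=1 Z=0
after  1: R0=0xab R1=0x81 R2=0x99 R3=0x99 R4=0xae  N=1 Z=0
after  2: R0=0xab R1=0x81 R2=0x99 R3=0x99 R4=0x18  N=0 Z=0
after  3: R0=0x18 R1=0x81 R2=0x99 R3=0x99 R4=0x18  N=0 Z=0
-- IRQ taken; context saved, return-PC = 4 --

SAVED = 0x18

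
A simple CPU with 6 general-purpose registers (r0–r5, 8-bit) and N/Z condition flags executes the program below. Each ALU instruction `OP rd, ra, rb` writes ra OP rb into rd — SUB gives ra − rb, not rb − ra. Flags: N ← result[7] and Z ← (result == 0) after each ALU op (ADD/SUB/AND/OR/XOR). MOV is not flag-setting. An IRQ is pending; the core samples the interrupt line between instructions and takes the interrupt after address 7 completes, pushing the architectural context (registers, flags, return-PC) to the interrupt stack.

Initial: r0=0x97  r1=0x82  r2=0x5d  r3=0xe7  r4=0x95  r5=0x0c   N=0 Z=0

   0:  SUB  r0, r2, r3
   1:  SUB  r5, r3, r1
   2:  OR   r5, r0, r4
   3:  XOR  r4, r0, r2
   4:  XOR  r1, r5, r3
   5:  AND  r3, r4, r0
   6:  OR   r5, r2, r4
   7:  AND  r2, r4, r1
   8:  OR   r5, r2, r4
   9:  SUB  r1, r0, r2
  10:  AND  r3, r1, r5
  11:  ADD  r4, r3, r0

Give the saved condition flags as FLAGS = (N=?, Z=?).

FLAGS = (N=0, Z=1)

after  0: r0=0x76 r1=0x82 r2=0x5d r3=0xe7 r4=0x95 r5=0x0c  N=0 Z=0
after  1: r0=0x76 r1=0x82 r2=0x5d r3=0xe7 r4=0x95 r5=0x65  N=0 Z=0
after  2: r0=0x76 r1=0x82 r2=0x5d r3=0xe7 r4=0x95 r5=0xf7  N=1 Z=0
after  3: r0=0x76 r1=0x82 r2=0x5d r3=0xe7 r4=0x2b r5=0xf7  N=0 Z=0
after  4: r0=0x76 r1=0x10 r2=0x5d r3=0xe7 r4=0x2b r5=0xf7  N=0 Z=0
after  5: r0=0x76 r1=0x10 r2=0x5d r3=0x22 r4=0x2b r5=0xf7  N=0 Z=0
after  6: r0=0x76 r1=0x10 r2=0x5d r3=0x22 r4=0x2b r5=0x7f  N=0 Z=0
after  7: r0=0x76 r1=0x10 r2=0x00 r3=0x22 r4=0x2b r5=0x7f  N=0 Z=1
-- IRQ taken; context saved, return-PC = 8 --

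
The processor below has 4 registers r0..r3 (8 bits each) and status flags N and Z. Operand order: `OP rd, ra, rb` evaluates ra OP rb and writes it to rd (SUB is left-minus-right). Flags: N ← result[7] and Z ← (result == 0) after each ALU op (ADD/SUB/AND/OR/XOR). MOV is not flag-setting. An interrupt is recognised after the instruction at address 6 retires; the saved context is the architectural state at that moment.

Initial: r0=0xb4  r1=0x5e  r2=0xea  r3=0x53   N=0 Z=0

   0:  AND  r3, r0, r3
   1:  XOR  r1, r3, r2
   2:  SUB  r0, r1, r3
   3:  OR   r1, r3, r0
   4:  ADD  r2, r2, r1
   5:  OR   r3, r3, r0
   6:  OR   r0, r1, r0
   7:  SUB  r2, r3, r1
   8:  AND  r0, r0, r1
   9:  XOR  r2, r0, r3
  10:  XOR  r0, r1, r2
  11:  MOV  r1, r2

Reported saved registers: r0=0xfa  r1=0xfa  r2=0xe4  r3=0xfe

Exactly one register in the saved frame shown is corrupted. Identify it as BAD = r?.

after  0: r0=0xb4 r1=0x5e r2=0xea r3=0x10  N=0 Z=0
after  1: r0=0xb4 r1=0xfa r2=0xea r3=0x10  N=1 Z=0
after  2: r0=0xea r1=0xfa r2=0xea r3=0x10  N=1 Z=0
after  3: r0=0xea r1=0xfa r2=0xea r3=0x10  N=1 Z=0
after  4: r0=0xea r1=0xfa r2=0xe4 r3=0x10  N=1 Z=0
after  5: r0=0xea r1=0xfa r2=0xe4 r3=0xfa  N=1 Z=0
after  6: r0=0xfa r1=0xfa r2=0xe4 r3=0xfa  N=1 Z=0
-- IRQ taken; context saved, return-PC = 7 --
mismatch: r3: reported 0xfe vs actual 0xfa

BAD = r3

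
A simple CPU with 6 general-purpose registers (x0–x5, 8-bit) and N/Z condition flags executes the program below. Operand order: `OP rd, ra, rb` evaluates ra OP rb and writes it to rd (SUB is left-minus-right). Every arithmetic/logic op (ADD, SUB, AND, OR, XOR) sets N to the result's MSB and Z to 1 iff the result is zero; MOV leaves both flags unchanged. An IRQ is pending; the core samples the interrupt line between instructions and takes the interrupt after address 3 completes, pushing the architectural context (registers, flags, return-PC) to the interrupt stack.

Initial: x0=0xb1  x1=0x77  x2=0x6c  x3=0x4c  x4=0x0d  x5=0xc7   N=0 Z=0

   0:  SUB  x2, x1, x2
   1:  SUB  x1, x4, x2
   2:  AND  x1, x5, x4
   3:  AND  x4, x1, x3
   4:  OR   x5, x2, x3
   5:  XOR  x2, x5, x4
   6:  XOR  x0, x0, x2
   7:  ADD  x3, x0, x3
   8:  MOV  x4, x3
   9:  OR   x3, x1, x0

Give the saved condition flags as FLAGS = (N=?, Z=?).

FLAGS = (N=0, Z=0)

after  0: x0=0xb1 x1=0x77 x2=0x0b x3=0x4c x4=0x0d x5=0xc7  N=0 Z=0
after  1: x0=0xb1 x1=0x02 x2=0x0b x3=0x4c x4=0x0d x5=0xc7  N=0 Z=0
after  2: x0=0xb1 x1=0x05 x2=0x0b x3=0x4c x4=0x0d x5=0xc7  N=0 Z=0
after  3: x0=0xb1 x1=0x05 x2=0x0b x3=0x4c x4=0x04 x5=0xc7  N=0 Z=0
-- IRQ taken; context saved, return-PC = 4 --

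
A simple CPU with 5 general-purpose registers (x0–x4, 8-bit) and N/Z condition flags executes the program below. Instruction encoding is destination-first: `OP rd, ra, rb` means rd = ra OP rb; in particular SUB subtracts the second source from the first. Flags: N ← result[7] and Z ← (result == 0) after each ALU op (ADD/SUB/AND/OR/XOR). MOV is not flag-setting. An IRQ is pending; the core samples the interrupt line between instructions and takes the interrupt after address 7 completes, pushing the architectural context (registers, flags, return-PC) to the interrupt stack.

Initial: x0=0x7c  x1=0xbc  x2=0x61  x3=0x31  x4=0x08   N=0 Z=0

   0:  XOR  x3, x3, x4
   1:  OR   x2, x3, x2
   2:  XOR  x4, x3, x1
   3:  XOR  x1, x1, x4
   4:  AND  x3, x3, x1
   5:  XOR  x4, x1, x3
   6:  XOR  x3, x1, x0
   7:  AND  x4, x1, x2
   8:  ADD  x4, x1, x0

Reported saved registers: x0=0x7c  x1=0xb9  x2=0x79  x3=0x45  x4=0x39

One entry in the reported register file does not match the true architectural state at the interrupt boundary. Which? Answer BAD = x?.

after  0: x0=0x7c x1=0xbc x2=0x61 x3=0x39 x4=0x08  N=0 Z=0
after  1: x0=0x7c x1=0xbc x2=0x79 x3=0x39 x4=0x08  N=0 Z=0
after  2: x0=0x7c x1=0xbc x2=0x79 x3=0x39 x4=0x85  N=1 Z=0
after  3: x0=0x7c x1=0x39 x2=0x79 x3=0x39 x4=0x85  N=0 Z=0
after  4: x0=0x7c x1=0x39 x2=0x79 x3=0x39 x4=0x85  N=0 Z=0
after  5: x0=0x7c x1=0x39 x2=0x79 x3=0x39 x4=0x00  N=0 Z=1
after  6: x0=0x7c x1=0x39 x2=0x79 x3=0x45 x4=0x00  N=0 Z=0
after  7: x0=0x7c x1=0x39 x2=0x79 x3=0x45 x4=0x39  N=0 Z=0
-- IRQ taken; context saved, return-PC = 8 --
mismatch: x1: reported 0xb9 vs actual 0x39

BAD = x1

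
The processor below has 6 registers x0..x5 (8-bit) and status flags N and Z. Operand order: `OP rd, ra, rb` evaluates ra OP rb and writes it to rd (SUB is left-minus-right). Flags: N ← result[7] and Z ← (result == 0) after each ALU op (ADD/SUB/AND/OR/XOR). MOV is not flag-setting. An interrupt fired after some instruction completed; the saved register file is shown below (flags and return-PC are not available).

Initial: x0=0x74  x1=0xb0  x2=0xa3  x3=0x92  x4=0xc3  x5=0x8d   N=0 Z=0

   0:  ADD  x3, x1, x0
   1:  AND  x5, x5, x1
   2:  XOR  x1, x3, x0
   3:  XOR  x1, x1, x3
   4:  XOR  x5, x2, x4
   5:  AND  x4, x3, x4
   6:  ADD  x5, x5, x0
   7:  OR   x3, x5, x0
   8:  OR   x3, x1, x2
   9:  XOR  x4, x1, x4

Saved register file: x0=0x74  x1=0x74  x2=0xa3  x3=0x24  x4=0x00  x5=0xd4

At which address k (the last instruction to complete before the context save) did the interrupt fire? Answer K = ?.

after  0: x0=0x74 x1=0xb0 x2=0xa3 x3=0x24 x4=0xc3 x5=0x8d  N=0 Z=0
after  1: x0=0x74 x1=0xb0 x2=0xa3 x3=0x24 x4=0xc3 x5=0x80  N=1 Z=0
after  2: x0=0x74 x1=0x50 x2=0xa3 x3=0x24 x4=0xc3 x5=0x80  N=0 Z=0
after  3: x0=0x74 x1=0x74 x2=0xa3 x3=0x24 x4=0xc3 x5=0x80  N=0 Z=0
after  4: x0=0x74 x1=0x74 x2=0xa3 x3=0x24 x4=0xc3 x5=0x60  N=0 Z=0
after  5: x0=0x74 x1=0x74 x2=0xa3 x3=0x24 x4=0x00 x5=0x60  N=0 Z=1
after  6: x0=0x74 x1=0x74 x2=0xa3 x3=0x24 x4=0x00 x5=0xd4  N=1 Z=0
-- IRQ taken; context saved, return-PC = 7 --

K = 6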